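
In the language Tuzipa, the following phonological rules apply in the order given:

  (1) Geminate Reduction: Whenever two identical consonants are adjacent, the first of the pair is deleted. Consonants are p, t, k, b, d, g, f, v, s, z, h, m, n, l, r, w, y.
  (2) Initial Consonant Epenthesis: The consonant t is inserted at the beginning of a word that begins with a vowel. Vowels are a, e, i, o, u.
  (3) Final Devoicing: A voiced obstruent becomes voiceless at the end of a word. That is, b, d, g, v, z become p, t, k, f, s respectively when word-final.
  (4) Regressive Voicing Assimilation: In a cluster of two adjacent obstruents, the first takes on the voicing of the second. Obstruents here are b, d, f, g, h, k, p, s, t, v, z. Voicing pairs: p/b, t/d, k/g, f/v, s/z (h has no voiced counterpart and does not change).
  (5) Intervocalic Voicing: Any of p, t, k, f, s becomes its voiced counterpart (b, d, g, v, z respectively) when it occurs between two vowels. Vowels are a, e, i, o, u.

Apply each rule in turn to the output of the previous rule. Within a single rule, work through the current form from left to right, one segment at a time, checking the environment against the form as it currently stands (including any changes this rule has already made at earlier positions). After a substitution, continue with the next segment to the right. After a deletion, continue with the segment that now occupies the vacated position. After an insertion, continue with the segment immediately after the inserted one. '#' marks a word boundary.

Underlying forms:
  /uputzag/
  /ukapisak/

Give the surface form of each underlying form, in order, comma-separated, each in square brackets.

/uputzag/:
  (1) Geminate Reduction: no change — [uputzag]
  (2) Initial Consonant Epenthesis: [uputzag] → [tuputzag]
  (3) Final Devoicing: [tuputzag] → [tuputzak]
  (4) Regressive Voicing Assimilation: [tuputzak] → [tupudzak]
  (5) Intervocalic Voicing: [tupudzak] → [tubudzak]
/ukapisak/:
  (1) Geminate Reduction: no change — [ukapisak]
  (2) Initial Consonant Epenthesis: [ukapisak] → [tukapisak]
  (3) Final Devoicing: no change — [tukapisak]
  (4) Regressive Voicing Assimilation: no change — [tukapisak]
  (5) Intervocalic Voicing: [tukapisak] → [tugabizak]

[tubudzak], [tugabizak]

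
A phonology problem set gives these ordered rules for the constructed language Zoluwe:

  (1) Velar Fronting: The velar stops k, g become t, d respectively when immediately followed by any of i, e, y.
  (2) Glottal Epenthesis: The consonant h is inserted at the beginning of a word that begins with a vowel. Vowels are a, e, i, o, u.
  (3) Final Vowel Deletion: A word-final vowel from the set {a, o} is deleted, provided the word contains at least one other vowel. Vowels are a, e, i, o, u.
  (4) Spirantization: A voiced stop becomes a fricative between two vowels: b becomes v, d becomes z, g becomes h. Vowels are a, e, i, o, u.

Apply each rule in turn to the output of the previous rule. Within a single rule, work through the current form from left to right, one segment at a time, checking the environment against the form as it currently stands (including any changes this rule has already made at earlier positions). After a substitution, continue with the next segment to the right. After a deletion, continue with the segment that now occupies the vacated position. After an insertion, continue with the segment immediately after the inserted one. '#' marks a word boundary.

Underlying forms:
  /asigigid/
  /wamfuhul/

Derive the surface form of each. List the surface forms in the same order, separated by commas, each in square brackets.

[hasizizid], [wamfuhul]

/asigigid/:
  (1) Velar Fronting: [asigigid] → [asididid]
  (2) Glottal Epenthesis: [asididid] → [hasididid]
  (3) Final Vowel Deletion: no change — [hasididid]
  (4) Spirantization: [hasididid] → [hasizizid]
/wamfuhul/:
  (1) Velar Fronting: no change — [wamfuhul]
  (2) Glottal Epenthesis: no change — [wamfuhul]
  (3) Final Vowel Deletion: no change — [wamfuhul]
  (4) Spirantization: no change — [wamfuhul]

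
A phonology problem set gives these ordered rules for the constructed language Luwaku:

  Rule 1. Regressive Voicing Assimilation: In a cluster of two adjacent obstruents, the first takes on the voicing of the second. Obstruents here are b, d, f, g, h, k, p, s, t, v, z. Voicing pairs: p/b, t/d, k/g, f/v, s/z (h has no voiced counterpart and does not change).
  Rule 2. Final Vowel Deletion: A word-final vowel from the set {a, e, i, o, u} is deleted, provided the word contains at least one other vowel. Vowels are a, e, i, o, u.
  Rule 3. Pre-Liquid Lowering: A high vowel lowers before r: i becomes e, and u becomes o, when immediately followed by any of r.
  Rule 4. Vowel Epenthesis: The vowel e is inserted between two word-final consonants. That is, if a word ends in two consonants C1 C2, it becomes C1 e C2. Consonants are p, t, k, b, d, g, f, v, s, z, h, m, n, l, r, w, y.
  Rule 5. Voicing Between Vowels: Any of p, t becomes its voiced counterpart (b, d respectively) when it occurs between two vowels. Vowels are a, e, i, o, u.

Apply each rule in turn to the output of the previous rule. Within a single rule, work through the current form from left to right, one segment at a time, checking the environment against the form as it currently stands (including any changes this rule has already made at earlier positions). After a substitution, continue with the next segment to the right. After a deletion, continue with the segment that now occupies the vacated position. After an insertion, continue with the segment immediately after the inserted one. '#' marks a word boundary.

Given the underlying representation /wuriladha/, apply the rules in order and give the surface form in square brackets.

Rule 1 Regressive Voicing Assimilation: [wuriladha] → [wurilatha]
Rule 2 Final Vowel Deletion: [wurilatha] → [wurilath]
Rule 3 Pre-Liquid Lowering: [wurilath] → [worilath]
Rule 4 Vowel Epenthesis: [worilath] → [worilateh]
Rule 5 Voicing Between Vowels: [worilateh] → [woriladeh]

[woriladeh]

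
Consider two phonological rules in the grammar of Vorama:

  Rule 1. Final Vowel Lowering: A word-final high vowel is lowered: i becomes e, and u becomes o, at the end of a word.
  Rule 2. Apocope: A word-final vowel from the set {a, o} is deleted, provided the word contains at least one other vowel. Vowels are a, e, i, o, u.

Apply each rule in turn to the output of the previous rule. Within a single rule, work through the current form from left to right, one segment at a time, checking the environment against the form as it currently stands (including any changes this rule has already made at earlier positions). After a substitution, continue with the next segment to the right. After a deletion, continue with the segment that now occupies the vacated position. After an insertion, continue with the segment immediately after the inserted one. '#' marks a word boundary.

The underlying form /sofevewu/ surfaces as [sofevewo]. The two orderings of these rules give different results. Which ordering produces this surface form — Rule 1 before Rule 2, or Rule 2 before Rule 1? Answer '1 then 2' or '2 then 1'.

2 then 1

Order 1 then 2:
  1 Final Vowel Lowering: [sofevewu] → [sofevewo]
  2 Apocope: [sofevewo] → [sofevew]
  result: [sofevew]
Order 2 then 1:
  2 Apocope: no change — [sofevewu]
  1 Final Vowel Lowering: [sofevewu] → [sofevewo]
  result: [sofevewo]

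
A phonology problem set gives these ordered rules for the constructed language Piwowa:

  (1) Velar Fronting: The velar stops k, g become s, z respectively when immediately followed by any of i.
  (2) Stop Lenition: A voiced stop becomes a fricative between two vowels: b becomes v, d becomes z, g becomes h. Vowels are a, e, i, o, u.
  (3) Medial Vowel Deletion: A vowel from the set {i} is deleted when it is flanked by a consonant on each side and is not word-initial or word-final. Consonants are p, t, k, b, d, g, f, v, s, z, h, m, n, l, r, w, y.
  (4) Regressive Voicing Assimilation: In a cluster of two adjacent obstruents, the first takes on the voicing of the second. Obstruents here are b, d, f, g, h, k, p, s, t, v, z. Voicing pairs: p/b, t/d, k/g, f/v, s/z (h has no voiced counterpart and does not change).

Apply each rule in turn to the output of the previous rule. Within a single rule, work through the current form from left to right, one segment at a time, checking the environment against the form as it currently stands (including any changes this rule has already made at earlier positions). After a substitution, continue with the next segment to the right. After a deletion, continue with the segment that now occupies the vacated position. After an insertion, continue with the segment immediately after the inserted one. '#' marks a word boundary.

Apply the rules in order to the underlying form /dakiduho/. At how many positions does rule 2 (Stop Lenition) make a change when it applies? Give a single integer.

1

(1) Velar Fronting: [dakiduho] → [dasiduho]
(2) Stop Lenition: [dasiduho] → [dasizuho]
(3) Medial Vowel Deletion: [dasizuho] → [daszuho]
(4) Regressive Voicing Assimilation: [daszuho] → [dazzuho]
Rule 2 changed 1 position(s).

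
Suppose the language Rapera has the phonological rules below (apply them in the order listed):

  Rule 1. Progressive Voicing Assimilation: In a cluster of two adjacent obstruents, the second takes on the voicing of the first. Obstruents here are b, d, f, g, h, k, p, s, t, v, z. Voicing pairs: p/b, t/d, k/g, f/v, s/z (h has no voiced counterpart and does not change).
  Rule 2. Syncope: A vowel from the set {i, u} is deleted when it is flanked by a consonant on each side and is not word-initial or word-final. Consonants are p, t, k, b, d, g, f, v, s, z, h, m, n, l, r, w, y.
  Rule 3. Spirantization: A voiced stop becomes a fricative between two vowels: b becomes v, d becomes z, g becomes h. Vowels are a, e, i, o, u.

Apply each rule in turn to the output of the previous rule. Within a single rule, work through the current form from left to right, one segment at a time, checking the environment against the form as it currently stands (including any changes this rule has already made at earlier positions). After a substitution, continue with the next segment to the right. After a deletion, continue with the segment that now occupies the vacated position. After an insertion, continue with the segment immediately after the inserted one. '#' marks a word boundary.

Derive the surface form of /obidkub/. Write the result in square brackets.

[obdgb]

Rule 1 Progressive Voicing Assimilation: [obidkub] → [obidgub]
Rule 2 Syncope: [obidgub] → [obdgb]
Rule 3 Spirantization: no change — [obdgb]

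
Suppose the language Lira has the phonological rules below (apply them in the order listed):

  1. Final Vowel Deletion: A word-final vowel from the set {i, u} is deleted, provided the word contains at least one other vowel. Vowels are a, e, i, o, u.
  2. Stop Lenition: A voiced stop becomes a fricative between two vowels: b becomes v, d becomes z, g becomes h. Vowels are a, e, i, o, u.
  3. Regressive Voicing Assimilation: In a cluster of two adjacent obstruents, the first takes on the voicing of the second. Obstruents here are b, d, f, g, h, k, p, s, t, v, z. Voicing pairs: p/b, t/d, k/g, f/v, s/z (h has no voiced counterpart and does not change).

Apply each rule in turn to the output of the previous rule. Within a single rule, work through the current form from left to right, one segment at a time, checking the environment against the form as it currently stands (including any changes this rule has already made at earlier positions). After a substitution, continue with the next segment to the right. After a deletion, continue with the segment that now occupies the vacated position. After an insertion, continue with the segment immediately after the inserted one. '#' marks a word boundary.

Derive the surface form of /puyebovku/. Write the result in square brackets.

[puyevofk]

1 Final Vowel Deletion: [puyebovku] → [puyebovk]
2 Stop Lenition: [puyebovk] → [puyevovk]
3 Regressive Voicing Assimilation: [puyevovk] → [puyevofk]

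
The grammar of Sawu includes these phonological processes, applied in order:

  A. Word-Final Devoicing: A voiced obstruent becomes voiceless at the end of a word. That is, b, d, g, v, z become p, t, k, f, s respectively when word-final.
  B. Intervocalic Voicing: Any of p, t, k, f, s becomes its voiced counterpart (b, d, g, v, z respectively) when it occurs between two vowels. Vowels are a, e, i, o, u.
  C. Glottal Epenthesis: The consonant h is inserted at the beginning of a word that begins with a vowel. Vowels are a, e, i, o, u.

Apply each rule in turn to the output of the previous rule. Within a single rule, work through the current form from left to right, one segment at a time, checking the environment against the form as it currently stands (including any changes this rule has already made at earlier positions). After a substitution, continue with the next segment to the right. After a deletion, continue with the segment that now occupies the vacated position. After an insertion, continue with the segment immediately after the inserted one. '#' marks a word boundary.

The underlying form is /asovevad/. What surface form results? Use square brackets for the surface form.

[hazovevat]

A Word-Final Devoicing: [asovevad] → [asovevat]
B Intervocalic Voicing: [asovevat] → [azovevat]
C Glottal Epenthesis: [azovevat] → [hazovevat]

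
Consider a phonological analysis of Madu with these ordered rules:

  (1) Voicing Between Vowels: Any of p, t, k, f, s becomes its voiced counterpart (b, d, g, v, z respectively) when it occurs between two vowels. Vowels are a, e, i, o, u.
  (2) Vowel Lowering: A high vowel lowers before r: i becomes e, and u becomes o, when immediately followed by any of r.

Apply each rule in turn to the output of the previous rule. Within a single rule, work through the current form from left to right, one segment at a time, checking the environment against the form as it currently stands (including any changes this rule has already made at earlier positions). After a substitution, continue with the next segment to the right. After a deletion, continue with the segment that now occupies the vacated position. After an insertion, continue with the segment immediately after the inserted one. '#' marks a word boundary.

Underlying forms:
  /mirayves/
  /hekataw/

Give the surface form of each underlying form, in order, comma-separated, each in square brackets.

[merayves], [hegadaw]

/mirayves/:
  (1) Voicing Between Vowels: no change — [mirayves]
  (2) Vowel Lowering: [mirayves] → [merayves]
/hekataw/:
  (1) Voicing Between Vowels: [hekataw] → [hegadaw]
  (2) Vowel Lowering: no change — [hegadaw]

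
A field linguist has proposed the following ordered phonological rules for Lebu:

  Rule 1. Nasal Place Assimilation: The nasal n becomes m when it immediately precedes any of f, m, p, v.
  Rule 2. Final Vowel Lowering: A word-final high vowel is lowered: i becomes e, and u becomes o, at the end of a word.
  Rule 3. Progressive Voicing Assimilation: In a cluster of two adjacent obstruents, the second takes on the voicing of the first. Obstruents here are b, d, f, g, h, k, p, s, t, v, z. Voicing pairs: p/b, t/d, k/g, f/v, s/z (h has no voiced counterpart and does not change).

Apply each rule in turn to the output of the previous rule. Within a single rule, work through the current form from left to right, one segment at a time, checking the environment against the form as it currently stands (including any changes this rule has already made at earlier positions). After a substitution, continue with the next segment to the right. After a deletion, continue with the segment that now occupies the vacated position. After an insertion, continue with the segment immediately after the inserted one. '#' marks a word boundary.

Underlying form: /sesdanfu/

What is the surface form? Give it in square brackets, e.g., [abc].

[sestamfo]

Rule 1 Nasal Place Assimilation: [sesdanfu] → [sesdamfu]
Rule 2 Final Vowel Lowering: [sesdamfu] → [sesdamfo]
Rule 3 Progressive Voicing Assimilation: [sesdamfo] → [sestamfo]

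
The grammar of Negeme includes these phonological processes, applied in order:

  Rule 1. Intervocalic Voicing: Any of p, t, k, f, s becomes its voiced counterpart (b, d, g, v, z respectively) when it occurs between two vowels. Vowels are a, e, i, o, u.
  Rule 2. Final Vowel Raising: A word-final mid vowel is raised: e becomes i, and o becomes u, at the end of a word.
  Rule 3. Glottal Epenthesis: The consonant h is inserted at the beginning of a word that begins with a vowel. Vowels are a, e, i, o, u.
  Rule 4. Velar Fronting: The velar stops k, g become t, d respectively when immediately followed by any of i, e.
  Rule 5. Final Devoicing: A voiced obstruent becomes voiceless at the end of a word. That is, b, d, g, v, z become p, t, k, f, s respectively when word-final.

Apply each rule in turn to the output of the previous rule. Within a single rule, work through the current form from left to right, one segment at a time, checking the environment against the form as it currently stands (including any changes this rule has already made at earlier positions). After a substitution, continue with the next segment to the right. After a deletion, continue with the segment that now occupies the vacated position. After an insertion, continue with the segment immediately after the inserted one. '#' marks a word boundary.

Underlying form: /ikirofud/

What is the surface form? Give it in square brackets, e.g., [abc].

[hidirovut]

Rule 1 Intervocalic Voicing: [ikirofud] → [igirovud]
Rule 2 Final Vowel Raising: no change — [igirovud]
Rule 3 Glottal Epenthesis: [igirovud] → [higirovud]
Rule 4 Velar Fronting: [higirovud] → [hidirovud]
Rule 5 Final Devoicing: [hidirovud] → [hidirovut]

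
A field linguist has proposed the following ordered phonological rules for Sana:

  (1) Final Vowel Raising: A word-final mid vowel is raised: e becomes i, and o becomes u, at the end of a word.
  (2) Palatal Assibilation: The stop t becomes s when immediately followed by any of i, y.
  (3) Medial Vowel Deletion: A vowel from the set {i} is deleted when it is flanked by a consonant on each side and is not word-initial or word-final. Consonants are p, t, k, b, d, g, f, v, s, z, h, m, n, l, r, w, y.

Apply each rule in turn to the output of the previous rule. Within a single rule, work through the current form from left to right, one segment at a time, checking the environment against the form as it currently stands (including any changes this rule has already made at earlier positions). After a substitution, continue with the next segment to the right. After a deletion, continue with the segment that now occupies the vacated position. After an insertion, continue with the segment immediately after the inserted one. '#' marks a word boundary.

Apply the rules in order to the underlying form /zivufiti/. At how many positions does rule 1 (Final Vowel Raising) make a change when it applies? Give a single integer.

0

(1) Final Vowel Raising: no change — [zivufiti]
(2) Palatal Assibilation: [zivufiti] → [zivufisi]
(3) Medial Vowel Deletion: [zivufisi] → [zvufsi]
Rule 1 changed 0 position(s).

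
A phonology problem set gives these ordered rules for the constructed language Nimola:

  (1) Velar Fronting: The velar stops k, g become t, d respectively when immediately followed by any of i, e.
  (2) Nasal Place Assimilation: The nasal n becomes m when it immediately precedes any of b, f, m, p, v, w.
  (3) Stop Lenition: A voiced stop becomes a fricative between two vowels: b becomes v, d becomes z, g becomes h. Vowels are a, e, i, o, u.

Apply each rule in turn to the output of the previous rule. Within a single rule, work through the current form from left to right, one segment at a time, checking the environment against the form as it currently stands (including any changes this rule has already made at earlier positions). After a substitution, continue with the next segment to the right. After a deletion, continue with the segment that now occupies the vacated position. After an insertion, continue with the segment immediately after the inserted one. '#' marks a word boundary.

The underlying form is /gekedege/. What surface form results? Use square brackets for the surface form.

(1) Velar Fronting: [gekedege] → [detedede]
(2) Nasal Place Assimilation: no change — [detedede]
(3) Stop Lenition: [detedede] → [detezeze]

[detezeze]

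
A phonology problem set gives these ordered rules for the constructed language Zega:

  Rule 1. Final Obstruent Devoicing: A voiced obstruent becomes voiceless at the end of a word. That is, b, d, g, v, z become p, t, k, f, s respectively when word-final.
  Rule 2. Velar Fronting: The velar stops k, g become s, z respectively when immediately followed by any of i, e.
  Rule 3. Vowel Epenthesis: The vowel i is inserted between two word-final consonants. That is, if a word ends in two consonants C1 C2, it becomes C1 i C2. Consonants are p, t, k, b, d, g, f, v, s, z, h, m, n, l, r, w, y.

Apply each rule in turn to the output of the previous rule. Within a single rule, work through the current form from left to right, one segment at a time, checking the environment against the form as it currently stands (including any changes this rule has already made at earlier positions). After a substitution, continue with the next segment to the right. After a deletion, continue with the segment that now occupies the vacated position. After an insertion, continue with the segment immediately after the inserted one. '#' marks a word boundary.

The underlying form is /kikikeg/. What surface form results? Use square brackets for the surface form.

[sisisek]

Rule 1 Final Obstruent Devoicing: [kikikeg] → [kikikek]
Rule 2 Velar Fronting: [kikikek] → [sisisek]
Rule 3 Vowel Epenthesis: no change — [sisisek]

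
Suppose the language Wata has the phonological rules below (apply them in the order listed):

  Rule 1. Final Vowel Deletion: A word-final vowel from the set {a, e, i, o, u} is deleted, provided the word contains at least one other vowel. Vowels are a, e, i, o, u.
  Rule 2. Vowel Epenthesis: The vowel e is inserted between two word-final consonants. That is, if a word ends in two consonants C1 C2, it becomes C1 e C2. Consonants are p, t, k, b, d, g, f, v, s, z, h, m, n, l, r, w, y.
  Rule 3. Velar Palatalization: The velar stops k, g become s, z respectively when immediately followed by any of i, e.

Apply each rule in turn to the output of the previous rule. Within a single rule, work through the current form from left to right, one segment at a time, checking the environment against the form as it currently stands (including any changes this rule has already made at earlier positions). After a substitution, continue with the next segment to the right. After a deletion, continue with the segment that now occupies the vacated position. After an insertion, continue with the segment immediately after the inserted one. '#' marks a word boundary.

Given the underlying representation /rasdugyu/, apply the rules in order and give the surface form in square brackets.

Rule 1 Final Vowel Deletion: [rasdugyu] → [rasdugy]
Rule 2 Vowel Epenthesis: [rasdugy] → [rasdugey]
Rule 3 Velar Palatalization: [rasdugey] → [rasduzey]

[rasduzey]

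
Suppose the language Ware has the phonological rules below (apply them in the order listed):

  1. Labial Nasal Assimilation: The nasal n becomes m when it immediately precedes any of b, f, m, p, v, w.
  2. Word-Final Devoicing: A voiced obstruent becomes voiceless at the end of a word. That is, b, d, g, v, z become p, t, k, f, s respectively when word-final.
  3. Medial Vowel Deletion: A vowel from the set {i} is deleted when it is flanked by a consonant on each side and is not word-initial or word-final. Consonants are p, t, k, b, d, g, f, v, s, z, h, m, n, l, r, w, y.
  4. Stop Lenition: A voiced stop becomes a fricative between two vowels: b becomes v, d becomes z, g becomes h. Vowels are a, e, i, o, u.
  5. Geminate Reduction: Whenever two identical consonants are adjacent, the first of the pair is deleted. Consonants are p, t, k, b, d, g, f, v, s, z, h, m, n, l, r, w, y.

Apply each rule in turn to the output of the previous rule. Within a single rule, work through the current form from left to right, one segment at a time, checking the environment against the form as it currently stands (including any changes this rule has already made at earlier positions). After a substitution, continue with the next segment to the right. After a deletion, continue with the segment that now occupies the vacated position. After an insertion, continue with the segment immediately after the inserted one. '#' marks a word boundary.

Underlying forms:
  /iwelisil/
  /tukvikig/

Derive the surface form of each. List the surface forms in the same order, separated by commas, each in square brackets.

/iwelisil/:
  1 Labial Nasal Assimilation: no change — [iwelisil]
  2 Word-Final Devoicing: no change — [iwelisil]
  3 Medial Vowel Deletion: [iwelisil] → [iwelsl]
  4 Stop Lenition: no change — [iwelsl]
  5 Geminate Reduction: no change — [iwelsl]
/tukvikig/:
  1 Labial Nasal Assimilation: no change — [tukvikig]
  2 Word-Final Devoicing: [tukvikig] → [tukvikik]
  3 Medial Vowel Deletion: [tukvikik] → [tukvkk]
  4 Stop Lenition: no change — [tukvkk]
  5 Geminate Reduction: [tukvkk] → [tukvk]

[iwelsl], [tukvk]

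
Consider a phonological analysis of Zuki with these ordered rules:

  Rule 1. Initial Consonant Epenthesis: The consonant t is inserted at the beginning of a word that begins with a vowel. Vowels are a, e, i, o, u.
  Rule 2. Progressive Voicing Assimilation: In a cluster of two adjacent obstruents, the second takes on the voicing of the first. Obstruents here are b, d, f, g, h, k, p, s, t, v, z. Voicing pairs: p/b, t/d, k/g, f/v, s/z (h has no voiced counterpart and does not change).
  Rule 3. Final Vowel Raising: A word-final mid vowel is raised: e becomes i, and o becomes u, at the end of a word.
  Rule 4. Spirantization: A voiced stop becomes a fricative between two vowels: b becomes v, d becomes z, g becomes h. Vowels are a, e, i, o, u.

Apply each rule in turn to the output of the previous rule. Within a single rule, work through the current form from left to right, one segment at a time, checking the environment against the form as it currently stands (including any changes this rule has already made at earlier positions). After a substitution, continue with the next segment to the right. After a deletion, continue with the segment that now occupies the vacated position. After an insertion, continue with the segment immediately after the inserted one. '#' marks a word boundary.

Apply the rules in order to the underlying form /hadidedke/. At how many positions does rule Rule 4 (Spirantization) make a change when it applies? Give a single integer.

2

Rule 1 Initial Consonant Epenthesis: no change — [hadidedke]
Rule 2 Progressive Voicing Assimilation: [hadidedke] → [hadidedge]
Rule 3 Final Vowel Raising: [hadidedge] → [hadidedgi]
Rule 4 Spirantization: [hadidedgi] → [hazizedgi]
Rule Rule 4 changed 2 position(s).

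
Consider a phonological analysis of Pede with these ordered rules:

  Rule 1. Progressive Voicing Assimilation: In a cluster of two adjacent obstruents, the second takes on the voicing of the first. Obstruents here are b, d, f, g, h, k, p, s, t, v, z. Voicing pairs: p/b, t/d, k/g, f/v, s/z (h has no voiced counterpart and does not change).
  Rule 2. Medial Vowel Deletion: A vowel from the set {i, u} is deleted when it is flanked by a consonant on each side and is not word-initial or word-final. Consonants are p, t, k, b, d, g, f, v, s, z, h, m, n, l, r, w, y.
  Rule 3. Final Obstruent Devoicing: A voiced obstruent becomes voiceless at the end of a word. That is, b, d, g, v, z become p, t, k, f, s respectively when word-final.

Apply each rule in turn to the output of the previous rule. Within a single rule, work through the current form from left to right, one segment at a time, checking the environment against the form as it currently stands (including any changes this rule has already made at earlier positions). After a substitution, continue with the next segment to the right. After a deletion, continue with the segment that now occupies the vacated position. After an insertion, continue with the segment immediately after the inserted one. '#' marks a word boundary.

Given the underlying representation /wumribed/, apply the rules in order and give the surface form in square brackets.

Rule 1 Progressive Voicing Assimilation: no change — [wumribed]
Rule 2 Medial Vowel Deletion: [wumribed] → [wmrbed]
Rule 3 Final Obstruent Devoicing: [wmrbed] → [wmrbet]

[wmrbet]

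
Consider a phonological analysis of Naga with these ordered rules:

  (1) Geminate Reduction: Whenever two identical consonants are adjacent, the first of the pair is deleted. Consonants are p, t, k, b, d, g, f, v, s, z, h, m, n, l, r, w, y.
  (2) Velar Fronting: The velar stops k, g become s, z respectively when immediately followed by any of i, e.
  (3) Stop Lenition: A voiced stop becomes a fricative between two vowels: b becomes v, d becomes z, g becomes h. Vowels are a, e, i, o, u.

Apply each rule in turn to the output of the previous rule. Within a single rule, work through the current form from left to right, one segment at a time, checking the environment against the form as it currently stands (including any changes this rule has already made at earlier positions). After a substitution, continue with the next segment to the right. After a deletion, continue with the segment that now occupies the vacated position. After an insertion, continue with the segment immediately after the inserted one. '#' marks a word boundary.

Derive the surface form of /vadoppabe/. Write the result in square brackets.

[vazopave]

(1) Geminate Reduction: [vadoppabe] → [vadopabe]
(2) Velar Fronting: no change — [vadopabe]
(3) Stop Lenition: [vadopabe] → [vazopave]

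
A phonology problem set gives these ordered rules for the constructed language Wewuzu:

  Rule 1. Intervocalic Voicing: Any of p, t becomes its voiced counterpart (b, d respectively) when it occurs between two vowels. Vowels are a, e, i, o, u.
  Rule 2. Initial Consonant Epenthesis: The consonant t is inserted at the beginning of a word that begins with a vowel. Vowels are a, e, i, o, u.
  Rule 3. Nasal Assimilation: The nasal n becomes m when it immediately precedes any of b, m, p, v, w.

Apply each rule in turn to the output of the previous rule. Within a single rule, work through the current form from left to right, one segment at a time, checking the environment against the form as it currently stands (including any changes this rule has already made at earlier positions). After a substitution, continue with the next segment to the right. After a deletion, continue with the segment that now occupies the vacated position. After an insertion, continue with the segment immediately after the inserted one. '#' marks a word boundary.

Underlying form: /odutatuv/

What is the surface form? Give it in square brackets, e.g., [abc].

[todudaduv]

Rule 1 Intervocalic Voicing: [odutatuv] → [odudaduv]
Rule 2 Initial Consonant Epenthesis: [odudaduv] → [todudaduv]
Rule 3 Nasal Assimilation: no change — [todudaduv]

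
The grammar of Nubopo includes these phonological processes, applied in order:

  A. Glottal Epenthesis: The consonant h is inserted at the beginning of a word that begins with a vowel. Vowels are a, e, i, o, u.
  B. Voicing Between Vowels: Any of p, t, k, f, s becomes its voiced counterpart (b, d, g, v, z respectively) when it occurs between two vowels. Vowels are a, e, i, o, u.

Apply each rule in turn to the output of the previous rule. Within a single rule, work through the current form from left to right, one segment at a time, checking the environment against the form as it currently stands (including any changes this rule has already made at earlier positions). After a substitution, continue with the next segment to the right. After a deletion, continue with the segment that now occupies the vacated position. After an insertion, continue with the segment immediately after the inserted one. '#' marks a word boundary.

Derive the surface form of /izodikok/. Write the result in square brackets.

A Glottal Epenthesis: [izodikok] → [hizodikok]
B Voicing Between Vowels: [hizodikok] → [hizodigok]

[hizodigok]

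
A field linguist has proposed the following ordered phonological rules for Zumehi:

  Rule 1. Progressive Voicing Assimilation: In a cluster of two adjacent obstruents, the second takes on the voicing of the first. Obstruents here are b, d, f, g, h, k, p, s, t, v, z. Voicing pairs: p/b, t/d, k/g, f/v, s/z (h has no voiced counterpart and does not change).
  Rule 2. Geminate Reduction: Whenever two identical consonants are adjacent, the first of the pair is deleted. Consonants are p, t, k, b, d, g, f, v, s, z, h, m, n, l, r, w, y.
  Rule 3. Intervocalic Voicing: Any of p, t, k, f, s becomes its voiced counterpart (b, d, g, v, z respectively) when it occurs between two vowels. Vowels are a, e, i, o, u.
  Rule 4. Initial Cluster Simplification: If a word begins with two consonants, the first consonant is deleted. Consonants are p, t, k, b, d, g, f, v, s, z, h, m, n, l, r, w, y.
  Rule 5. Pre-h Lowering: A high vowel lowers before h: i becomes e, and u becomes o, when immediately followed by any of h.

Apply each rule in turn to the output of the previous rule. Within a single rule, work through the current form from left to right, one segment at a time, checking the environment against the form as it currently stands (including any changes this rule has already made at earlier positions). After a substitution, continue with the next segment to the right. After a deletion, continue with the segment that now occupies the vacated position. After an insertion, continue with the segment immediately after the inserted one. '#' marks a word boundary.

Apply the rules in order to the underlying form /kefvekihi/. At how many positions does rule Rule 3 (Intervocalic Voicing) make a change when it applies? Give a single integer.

2

Rule 1 Progressive Voicing Assimilation: [kefvekihi] → [keffekihi]
Rule 2 Geminate Reduction: [keffekihi] → [kefekihi]
Rule 3 Intervocalic Voicing: [kefekihi] → [kevegihi]
Rule 4 Initial Cluster Simplification: no change — [kevegihi]
Rule 5 Pre-h Lowering: [kevegihi] → [kevegehi]
Rule Rule 3 changed 2 position(s).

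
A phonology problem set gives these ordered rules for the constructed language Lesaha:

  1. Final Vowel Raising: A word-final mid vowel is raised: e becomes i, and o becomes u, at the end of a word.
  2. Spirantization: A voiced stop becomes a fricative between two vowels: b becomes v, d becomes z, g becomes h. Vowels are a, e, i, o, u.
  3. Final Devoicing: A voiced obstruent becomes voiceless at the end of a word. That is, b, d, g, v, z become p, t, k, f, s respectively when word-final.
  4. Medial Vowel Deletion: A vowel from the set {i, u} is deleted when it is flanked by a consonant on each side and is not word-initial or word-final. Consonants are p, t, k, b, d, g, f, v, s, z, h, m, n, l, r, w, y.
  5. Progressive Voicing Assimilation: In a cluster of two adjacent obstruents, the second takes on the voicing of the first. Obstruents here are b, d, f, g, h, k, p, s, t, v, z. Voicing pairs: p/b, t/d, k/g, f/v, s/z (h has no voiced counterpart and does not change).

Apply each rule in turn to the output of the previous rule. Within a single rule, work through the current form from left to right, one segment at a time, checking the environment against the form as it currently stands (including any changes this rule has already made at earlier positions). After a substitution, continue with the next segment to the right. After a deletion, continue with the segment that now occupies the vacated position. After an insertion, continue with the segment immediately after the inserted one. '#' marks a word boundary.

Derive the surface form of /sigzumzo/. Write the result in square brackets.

[sksmzu]

1 Final Vowel Raising: [sigzumzo] → [sigzumzu]
2 Spirantization: no change — [sigzumzu]
3 Final Devoicing: no change — [sigzumzu]
4 Medial Vowel Deletion: [sigzumzu] → [sgzmzu]
5 Progressive Voicing Assimilation: [sgzmzu] → [sksmzu]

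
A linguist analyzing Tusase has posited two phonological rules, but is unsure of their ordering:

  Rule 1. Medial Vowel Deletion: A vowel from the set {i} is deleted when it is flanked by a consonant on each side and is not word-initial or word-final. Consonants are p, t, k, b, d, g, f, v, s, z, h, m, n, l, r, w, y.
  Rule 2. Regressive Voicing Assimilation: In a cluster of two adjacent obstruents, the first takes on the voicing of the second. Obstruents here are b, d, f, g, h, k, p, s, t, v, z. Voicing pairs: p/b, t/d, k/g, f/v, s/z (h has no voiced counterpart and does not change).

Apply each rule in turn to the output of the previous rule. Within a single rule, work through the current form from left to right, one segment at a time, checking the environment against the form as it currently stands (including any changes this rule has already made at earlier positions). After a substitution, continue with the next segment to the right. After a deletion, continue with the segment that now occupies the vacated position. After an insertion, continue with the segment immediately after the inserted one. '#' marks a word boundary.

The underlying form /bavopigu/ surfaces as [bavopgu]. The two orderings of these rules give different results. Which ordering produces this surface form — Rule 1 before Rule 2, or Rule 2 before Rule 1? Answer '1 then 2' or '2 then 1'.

2 then 1

Order 1 then 2:
  1 Medial Vowel Deletion: [bavopigu] → [bavopgu]
  2 Regressive Voicing Assimilation: [bavopgu] → [bavobgu]
  result: [bavobgu]
Order 2 then 1:
  2 Regressive Voicing Assimilation: no change — [bavopigu]
  1 Medial Vowel Deletion: [bavopigu] → [bavopgu]
  result: [bavopgu]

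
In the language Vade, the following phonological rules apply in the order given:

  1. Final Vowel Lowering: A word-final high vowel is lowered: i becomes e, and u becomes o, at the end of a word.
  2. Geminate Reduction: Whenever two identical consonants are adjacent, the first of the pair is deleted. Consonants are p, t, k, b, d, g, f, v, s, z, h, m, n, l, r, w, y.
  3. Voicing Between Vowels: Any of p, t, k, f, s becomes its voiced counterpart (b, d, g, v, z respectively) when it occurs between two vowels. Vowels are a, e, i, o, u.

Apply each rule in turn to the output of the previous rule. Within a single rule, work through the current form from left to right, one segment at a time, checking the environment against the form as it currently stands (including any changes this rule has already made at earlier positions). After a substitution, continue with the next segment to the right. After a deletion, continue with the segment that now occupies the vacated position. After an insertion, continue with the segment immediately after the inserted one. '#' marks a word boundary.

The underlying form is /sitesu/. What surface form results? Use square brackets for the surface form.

[sidezo]

1 Final Vowel Lowering: [sitesu] → [siteso]
2 Geminate Reduction: no change — [siteso]
3 Voicing Between Vowels: [siteso] → [sidezo]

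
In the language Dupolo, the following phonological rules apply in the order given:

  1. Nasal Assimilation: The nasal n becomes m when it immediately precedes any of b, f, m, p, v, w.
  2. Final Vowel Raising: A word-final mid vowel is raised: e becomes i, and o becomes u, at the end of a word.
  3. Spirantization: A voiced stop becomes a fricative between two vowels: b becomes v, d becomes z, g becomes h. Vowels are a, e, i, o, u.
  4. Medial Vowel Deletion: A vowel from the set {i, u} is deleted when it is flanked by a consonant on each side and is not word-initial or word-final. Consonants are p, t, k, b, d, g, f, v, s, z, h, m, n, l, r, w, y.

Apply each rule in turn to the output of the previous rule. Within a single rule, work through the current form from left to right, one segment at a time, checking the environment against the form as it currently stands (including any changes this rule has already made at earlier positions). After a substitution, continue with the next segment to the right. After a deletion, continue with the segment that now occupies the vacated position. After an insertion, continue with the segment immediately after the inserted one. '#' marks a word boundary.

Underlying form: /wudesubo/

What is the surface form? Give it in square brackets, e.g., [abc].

1 Nasal Assimilation: no change — [wudesubo]
2 Final Vowel Raising: [wudesubo] → [wudesubu]
3 Spirantization: [wudesubu] → [wuzesuvu]
4 Medial Vowel Deletion: [wuzesuvu] → [wzesvu]

[wzesvu]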